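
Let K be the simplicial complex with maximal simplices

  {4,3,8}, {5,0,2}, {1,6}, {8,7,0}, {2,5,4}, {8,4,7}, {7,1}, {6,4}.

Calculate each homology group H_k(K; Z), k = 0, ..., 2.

H_0 = Z,  H_1 = Z^2,  H_2 = 0.

K has 9 vertices, 15 edges, 5 triangles.
rank ∂_0 = 0, rank ∂_1 = 8 ⇒ b_0 = 9 − 0 − 8 = 1; all invariant factors of ∂_1 are 1 so no torsion. So H_0 ≅ Z.
rank ∂_1 = 8, rank ∂_2 = 5 ⇒ b_1 = 15 − 8 − 5 = 2; all invariant factors of ∂_2 are 1 so no torsion. So H_1 ≅ Z^2.
rank ∂_2 = 5, rank ∂_3 = 0 ⇒ b_2 = 5 − 5 − 0 = 0. So H_2 ≅ 0.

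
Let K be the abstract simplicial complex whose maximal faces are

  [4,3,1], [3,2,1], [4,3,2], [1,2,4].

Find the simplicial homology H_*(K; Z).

Order the vertices as 1 < 2 < 3 < 4. Listing each simplex with vertices in this order, K has dimension 2 with simplices:

  0-simplices (4): [1], [2], [3], [4]
  1-simplices (6): [1,2], [1,3], [1,4], [2,3], [2,4], [3,4]
  2-simplices (4): [1,2,3], [1,2,4], [1,3,4], [2,3,4]

Hence C_0 ≅ Z^4, C_1 ≅ Z^6, C_2 ≅ Z^4.

The boundary map ∂_1: C_1 → C_0 maps an edge to its endpoints' difference, ∂[p,q] = q − p. For instance
  ∂[2,4] = [4] − [2].
The 4×6 boundary matrix has rank 3 and Smith normal form diag(1,1,1).

The boundary map ∂_2: C_2 → C_1 maps a triangle to the signed sum of its edges. For instance
  ∂[1,3,4] = [3,4] − [1,4] + [1,3],
  ∂[1,2,4] = [2,4] − [1,4] + [1,2].
The resulting 6×4 matrix has rank 3, and its Smith normal form has invariant factors (1,1,1).

Computing H_k = (kernel of ∂_k) / (image of ∂_{k+1}):

  H_0: rank C_0 − rank ∂_1 = 4 − 3 = 1, and the invariant factors of ∂_1 are all 1, so H_0 = Z.
  H_1: rank ker ∂_1 − rank ∂_2 = (6 − 3) − 3 = 0, and the invariant factors of ∂_2 are all 1, so H_1 = 0.
  H_2: rank ker ∂_2 − rank ∂_3 = (4 − 3) − 0 = 1, and there is no ∂_3, so H_2 = Z.

As a check, the Euler characteristic is 4 − 6 + 4 = 2, which agrees with 1 − 0 + 1 = 2.
(K is a triangulation of the 2-sphere S^2.)

H_0 ≅ Z,  H_1 = 0,  H_2 ≅ Z.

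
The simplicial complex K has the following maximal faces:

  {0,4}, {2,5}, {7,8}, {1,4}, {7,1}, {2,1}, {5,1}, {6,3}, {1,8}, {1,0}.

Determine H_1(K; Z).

H_1 = Z^3.

Order the vertices as 0 < 1 < 2 < 3 < 4 < 5 < 6 < 7 < 8. Listing each simplex with vertices in this order, K has dimension 1 with simplices:

  0-simplices (9): [0], [1], [2], [3], [4], [5], [6], [7], [8]
  1-simplices (10): [0,1], [0,4], [1,2], [1,4], [1,5], [1,7], [1,8], [2,5], [3,6], [7,8]

so the chain groups are C_0 ≅ Z^9, C_1 ≅ Z^10.

Boundary ∂_1: C_1 → C_0 sends each edge [p,q] (with p < q) to q − p. For instance
  ∂[2,5] = [5] − [2].
The 9×10 boundary matrix has rank 7 and Smith normal form diag(1,1,1,1,1,1,1).

From H_k ≅ ker(∂_k) / im(∂_{k+1}) we obtain:

  H_1: rank ker ∂_1 − rank ∂_2 = (10 − 7) − 0 = 3, and there is no ∂_2, so H_1 = Z^3.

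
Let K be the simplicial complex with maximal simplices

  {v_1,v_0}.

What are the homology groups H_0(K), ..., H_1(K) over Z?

Order the vertices as v_0 < v_1. Listing each simplex with vertices in this order, K has dimension 1 with simplices:

  0-simplices (2): [v_0], [v_1]
  1-simplices (1): [v_0,v_1]

Hence C_0 ≅ Z^2, C_1 ≅ Z^1.

Boundary ∂_1: C_1 → C_0 is given by ∂[p,q] = [q] − [p]. For instance
  ∂[v_0,v_1] = [v_1] − [v_0].
The 2×1 boundary matrix has rank 1 and Smith normal form diag(1).

From H_k ≅ ker(∂_k) / im(∂_{k+1}) we obtain:

  H_0: rank C_0 − rank ∂_1 = 2 − 1 = 1, and the invariant factors of ∂_1 are all 1, so H_0 = Z.
  H_1: rank ker ∂_1 − rank ∂_2 = (1 − 1) − 0 = 0, and there is no ∂_2, so H_1 = 0.

H_0 = Z,  H_1 = 0.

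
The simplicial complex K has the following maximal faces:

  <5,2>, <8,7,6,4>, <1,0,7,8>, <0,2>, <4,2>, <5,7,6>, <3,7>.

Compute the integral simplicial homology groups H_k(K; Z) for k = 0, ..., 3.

K has 9 vertices, 17 edges, 9 triangles, 2 3-simplices.
rank ∂_0 = 0, rank ∂_1 = 8 ⇒ b_0 = 9 − 0 − 8 = 1; all invariant factors of ∂_1 are 1 so no torsion. So H_0 = Z.
rank ∂_1 = 8, rank ∂_2 = 7 ⇒ b_1 = 17 − 8 − 7 = 2; all invariant factors of ∂_2 are 1 so no torsion. So H_1 = Z^2.
rank ∂_2 = 7, rank ∂_3 = 2 ⇒ b_2 = 9 − 7 − 2 = 0; all invariant factors of ∂_3 are 1 so no torsion. So H_2 = 0.
rank ∂_3 = 2, rank ∂_4 = 0 ⇒ b_3 = 2 − 2 − 0 = 0. So H_3 = 0.

H_0 = Z,  H_1 = Z^2,  H_2 = 0,  H_3 = 0.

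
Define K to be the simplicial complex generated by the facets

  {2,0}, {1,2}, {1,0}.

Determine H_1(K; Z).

H_1 ≅ Z.

Order the vertices as 0 < 1 < 2. Listing each simplex with vertices in this order, K has dimension 1 with simplices:

  0-simplices (3): [0], [1], [2]
  1-simplices (3): [0,1], [0,2], [1,2]

Hence C_0 ≅ Z^3, C_1 ≅ Z^3.

∂_1: C_1 → C_0 maps an edge to its endpoints' difference, ∂[p,q] = q − p.
The 3×3 boundary matrix has rank 2 and Smith normal form diag(1,1).

Now H_k = ker ∂_k / im ∂_{k+1}, so:

  H_1: rank ker ∂_1 − rank ∂_2 = (3 − 2) − 0 = 1, and there is no ∂_2, so H_1 = Z.

(K is a triangulation of the circle S^1.)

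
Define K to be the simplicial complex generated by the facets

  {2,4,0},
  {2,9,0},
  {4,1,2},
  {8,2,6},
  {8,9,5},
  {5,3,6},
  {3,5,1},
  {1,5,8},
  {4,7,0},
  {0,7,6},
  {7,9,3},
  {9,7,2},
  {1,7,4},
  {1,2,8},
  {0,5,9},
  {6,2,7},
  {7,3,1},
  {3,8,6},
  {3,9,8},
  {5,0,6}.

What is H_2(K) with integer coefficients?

We work with the vertex ordering 0 < 1 < 2 < 3 < 4 < 5 < 6 < 7 < 8 < 9. The simplices of K, each written with vertices in increasing order, are:

  0-simplices (10): [0], [1], [2], [3], [4], [5], [6], [7], [8], [9]
  1-simplices (30): (30 of them)
  2-simplices (20): (20 of them)

so the chain groups are C_0 ≅ Z^10, C_1 ≅ Z^30, C_2 ≅ Z^20.

Boundary ∂_1: C_1 → C_0 sends each edge [p,q] (with p < q) to q − p.
The resulting 10×30 matrix has rank 9, and its Smith normal form has invariant factors (1,1,1,1,1,1,1,1,1).

∂_2: C_2 → C_1 acts by ∂[p,q,r] = [q,r] − [p,r] + [p,q]. For instance
  ∂[2,7,9] = [7,9] − [2,9] + [2,7],
  ∂[1,3,7] = [3,7] − [1,7] + [1,3].
As a 30×20 matrix over Z this has rank 20, with invariant factors (1,1,1,1,1,1,1,1,1,1,1,1,1,1,1,1,1,1,1,2).

Reading off H_k = ker ∂_k / im ∂_{k+1}:

  H_2: rank ker ∂_2 − rank ∂_3 = (20 − 20) − 0 = 0, and there is no ∂_3, so H_2 ≅ 0.

H_2 ≅ 0.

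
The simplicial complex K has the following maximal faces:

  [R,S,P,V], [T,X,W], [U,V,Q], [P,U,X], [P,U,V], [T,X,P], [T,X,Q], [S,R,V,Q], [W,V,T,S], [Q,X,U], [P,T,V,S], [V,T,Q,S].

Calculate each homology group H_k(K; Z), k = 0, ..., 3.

H_0 ≅ Z,  H_1 = 0,  H_2 ≅ Z,  H_3 = 0.

We work with the vertex ordering P < Q < R < S < T < U < V < W < X. The simplices of K, each written with vertices in increasing order, are:

  0-simplices (9): P, Q, R, S, T, U, V, W, X
  1-simplices (24): PR, PS, PT, PU, PV, PX, QR, QS, QT, QU, QV, QX, RS, RV, ST, SV, SW, TV, TW, TX, UV, UX, VW, WX
  2-simplices (22): PRS, PRV, PST, PSV, PTV, PTX, PUV, PUX, QRS, QRV, QST, QSV, QTV, QTX, QUV, QUX, RSV, STV, STW, SVW, TVW, TWX
  3-simplices (5): PRSV, PSTV, QRSV, QSTV, STVW

giving chain groups C_0 ≅ Z^9, C_1 ≅ Z^24, C_2 ≅ Z^22, C_3 ≅ Z^5.

∂_1: C_1 → C_0 maps an edge to its endpoints' difference, ∂[p,q] = q − p. For instance
  ∂PT = T − P.
The 9×24 boundary matrix has rank 8 and Smith normal form diag(1,1,1,1,1,1,1,1).

The boundary map ∂_2: C_2 → C_1 maps a triangle to the signed sum of its edges. For instance
  ∂PST = ST − PT + PS,
  ∂STV = TV − SV + ST.
This gives a 24×22 integer matrix of rank 16; reducing to Smith normal form yields diagonal entries (1,1,1,1,1,1,1,1,1,1,1,1,1,1,1,1).

Boundary ∂_3: C_3 → C_2 sends each 3-simplex σ to the alternating sum Σ_i (−1)^i (σ with its i-th vertex removed). For instance
  ∂PSTV = STV − PTV + PSV − PST,
  ∂QSTV = STV − QTV + QSV − QST.
The 22×5 boundary matrix has rank 5 and Smith normal form diag(1,1,1,1,1).

Now H_k = ker ∂_k / im ∂_{k+1}, so:

  H_0: rank C_0 − rank ∂_1 = 9 − 8 = 1, and the invariant factors of ∂_1 are all 1, so H_0 = Z.
  H_1: rank ker ∂_1 − rank ∂_2 = (24 − 8) − 16 = 0, and the invariant factors of ∂_2 are all 1, so H_1 = 0.
  H_2: rank ker ∂_2 − rank ∂_3 = (22 − 16) − 5 = 1, and the invariant factors of ∂_3 are all 1, so H_2 = Z.
  H_3: rank ker ∂_3 − rank ∂_4 = (5 − 5) − 0 = 0, and there is no ∂_4, so H_3 = 0.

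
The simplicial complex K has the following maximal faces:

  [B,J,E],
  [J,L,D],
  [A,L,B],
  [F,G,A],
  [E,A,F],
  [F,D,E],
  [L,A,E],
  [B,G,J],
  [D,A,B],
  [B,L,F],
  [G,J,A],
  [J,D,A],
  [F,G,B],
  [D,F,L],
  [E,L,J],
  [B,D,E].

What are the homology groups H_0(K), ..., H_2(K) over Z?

Take the total order A < B < D < E < F < G < J < L on the vertex set. Then K (dimension 2) consists of the simplices:

  0-simplices (8): A, B, D, E, F, G, J, L
  1-simplices (24): AB, AD, AE, AF, AG, AJ, AL, BD, BE, BF, BG, BJ, BL, DE, DF, DJ, DL, EF, EJ, EL, FG, FL, GJ, JL
  2-simplices (16): ABD, ABL, ADJ, AEF, AEL, AFG, AGJ, BDE, BEJ, BFG, BFL, BGJ, DEF, DFL, DJL, EJL

giving chain groups C_0 ≅ Z^8, C_1 ≅ Z^24, C_2 ≅ Z^16.

The boundary map ∂_1: C_1 → C_0 sends each edge [p,q] (with p < q) to q − p.
The 8×24 boundary matrix has rank 7 and Smith normal form diag(1,1,1,1,1,1,1).

∂_2: C_2 → C_1 maps a triangle to the signed sum of its edges. For instance
  ∂ABD = BD − AD + AB,
  ∂BFG = FG − BG + BF.
As a 24×16 matrix over Z this has rank 15, with invariant factors (1,1,1,1,1,1,1,1,1,1,1,1,1,1,1).

From H_k ≅ ker(∂_k) / im(∂_{k+1}) we obtain:

  H_0: rank C_0 − rank ∂_1 = 8 − 7 = 1, and the invariant factors of ∂_1 are all 1, so H_0 ≅ Z.
  H_1: rank ker ∂_1 − rank ∂_2 = (24 − 7) − 15 = 2, and the invariant factors of ∂_2 are all 1, so H_1 ≅ Z^2.
  H_2: rank ker ∂_2 − rank ∂_3 = (16 − 15) − 0 = 1, and there is no ∂_3, so H_2 ≅ Z.

H_0 ≅ Z,  H_1 ≅ Z^2,  H_2 ≅ Z.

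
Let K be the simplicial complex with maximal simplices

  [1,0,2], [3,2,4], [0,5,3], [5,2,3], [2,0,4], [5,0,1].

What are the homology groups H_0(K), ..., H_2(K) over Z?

K has 6 vertices, 12 edges, 6 triangles.
rank ∂_0 = 0, rank ∂_1 = 5 ⇒ b_0 = 6 − 0 − 5 = 1; all invariant factors of ∂_1 are 1 so no torsion. So H_0 ≅ Z.
rank ∂_1 = 5, rank ∂_2 = 6 ⇒ b_1 = 12 − 5 − 6 = 1; all invariant factors of ∂_2 are 1 so no torsion. So H_1 ≅ Z.
rank ∂_2 = 6, rank ∂_3 = 0 ⇒ b_2 = 6 − 6 − 0 = 0. So H_2 ≅ 0.

H_0 = Z,  H_1 = Z,  H_2 = 0.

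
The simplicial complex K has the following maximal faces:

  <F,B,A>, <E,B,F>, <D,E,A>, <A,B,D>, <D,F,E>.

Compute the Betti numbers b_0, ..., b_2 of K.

Take the total order A < B < D < E < F on the vertex set. Then K (dimension 2) consists of the simplices:

  0-simplices (5): A, B, D, E, F
  1-simplices (10): AB, AD, AE, AF, BD, BE, BF, DE, DF, EF
  2-simplices (5): ABD, ABF, ADE, BEF, DEF

Hence C_0 ≅ Z^5, C_1 ≅ Z^10, C_2 ≅ Z^5.

∂_1: C_1 → C_0 maps an edge to its endpoints' difference, ∂[p,q] = q − p. For instance
  ∂BD = D − B.
The 5×10 boundary matrix has rank 4 and Smith normal form diag(1,1,1,1).

∂_2: C_2 → C_1 acts by ∂[p,q,r] = [q,r] − [p,r] + [p,q]. For instance
  ∂BEF = EF − BF + BE,
  ∂ADE = DE − AE + AD.
This gives a 10×5 integer matrix of rank 5; reducing to Smith normal form yields diagonal entries (1,1,1,1,1).

Computing H_k = (kernel of ∂_k) / (image of ∂_{k+1}):

  H_0: rank C_0 − rank ∂_1 = 5 − 4 = 1, and the invariant factors of ∂_1 are all 1, so H_0 ≅ Z.
  H_1: rank ker ∂_1 − rank ∂_2 = (10 − 4) − 5 = 1, and the invariant factors of ∂_2 are all 1, so H_1 ≅ Z.
  H_2: rank ker ∂_2 − rank ∂_3 = (5 − 5) − 0 = 0, and there is no ∂_3, so H_2 ≅ 0.

Hence the Betti numbers are b_0 = 1, b_1 = 1, b_2 = 0.

b_0 = 1, b_1 = 1, b_2 = 0.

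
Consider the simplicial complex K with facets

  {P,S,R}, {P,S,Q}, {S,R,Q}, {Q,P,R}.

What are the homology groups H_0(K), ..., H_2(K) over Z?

We work with the vertex ordering P < Q < R < S. The simplices of K, each written with vertices in increasing order, are:

  0-simplices (4): P, Q, R, S
  1-simplices (6): PQ, PR, PS, QR, QS, RS
  2-simplices (4): PQR, PQS, PRS, QRS

so the chain groups are C_0 ≅ Z^4, C_1 ≅ Z^6, C_2 ≅ Z^4.

Boundary ∂_1: C_1 → C_0 sends each edge [p,q] (with p < q) to q − p. For instance
  ∂PS = S − P.
The resulting 4×6 matrix has rank 3, and its Smith normal form has invariant factors (1,1,1).

∂_2: C_2 → C_1 sends each 2-simplex [p,q,r] to [q,r] − [p,r] + [p,q]. For instance
  ∂QRS = RS − QS + QR,
  ∂PQR = QR − PR + PQ.
As a 6×4 matrix over Z this has rank 3, with invariant factors (1,1,1).

Now H_k = ker ∂_k / im ∂_{k+1}, so:

  H_0: rank C_0 − rank ∂_1 = 4 − 3 = 1, and the invariant factors of ∂_1 are all 1, so H_0 ≅ Z.
  H_1: rank ker ∂_1 − rank ∂_2 = (6 − 3) − 3 = 0, and the invariant factors of ∂_2 are all 1, so H_1 ≅ 0.
  H_2: rank ker ∂_2 − rank ∂_3 = (4 − 3) − 0 = 1, and there is no ∂_3, so H_2 ≅ Z.

H_0 ≅ Z,  H_1 = 0,  H_2 ≅ Z.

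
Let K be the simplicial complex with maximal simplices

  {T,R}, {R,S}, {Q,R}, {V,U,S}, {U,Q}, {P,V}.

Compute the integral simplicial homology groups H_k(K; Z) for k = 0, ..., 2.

H_0 ≅ Z,  H_1 ≅ Z,  H_2 = 0.

Fix the vertex order P < Q < R < S < T < U < V and write every simplex with vertices in increasing order. Then dim K = 2 and the simplices of K are:

  0-simplices (7): P, Q, R, S, T, U, V
  1-simplices (8): PV, QR, QU, RS, RT, SU, SV, UV
  2-simplices (1): SUV

giving chain groups C_0 ≅ Z^7, C_1 ≅ Z^8, C_2 ≅ Z^1.

∂_1: C_1 → C_0 sends each edge [p,q] (with p < q) to q − p.
This gives a 7×8 integer matrix of rank 6; reducing to Smith normal form yields diagonal entries (1,1,1,1,1,1).

∂_2: C_2 → C_1 maps a triangle to the signed sum of its edges. For instance
  ∂SUV = UV − SV + SU.
This gives a 8×1 integer matrix of rank 1; reducing to Smith normal form yields diagonal entries (1).

Reading off H_k = ker ∂_k / im ∂_{k+1}:

  H_0: rank C_0 − rank ∂_1 = 7 − 6 = 1, and the invariant factors of ∂_1 are all 1, so H_0 ≅ Z.
  H_1: rank ker ∂_1 − rank ∂_2 = (8 − 6) − 1 = 1, and the invariant factors of ∂_2 are all 1, so H_1 ≅ Z.
  H_2: rank ker ∂_2 − rank ∂_3 = (1 − 1) − 0 = 0, and there is no ∂_3, so H_2 ≅ 0.

As a check, the Euler characteristic is 7 − 8 + 1 = 0, which agrees with 1 − 1 + 0 = 0.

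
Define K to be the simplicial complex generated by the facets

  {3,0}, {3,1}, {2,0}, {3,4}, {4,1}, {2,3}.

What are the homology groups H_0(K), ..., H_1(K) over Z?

Order the vertices as 0 < 1 < 2 < 3 < 4. Listing each simplex with vertices in this order, K has dimension 1 with simplices:

  0-simplices (5): [0], [1], [2], [3], [4]
  1-simplices (6): [0,2], [0,3], [1,3], [1,4], [2,3], [3,4]

so the chain groups are C_0 ≅ Z^5, C_1 ≅ Z^6.

∂_1: C_1 → C_0 maps an edge to its endpoints' difference, ∂[p,q] = q − p.
The resulting 5×6 matrix has rank 4, and its Smith normal form has invariant factors (1,1,1,1).

From H_k ≅ ker(∂_k) / im(∂_{k+1}) we obtain:

  H_0: rank C_0 − rank ∂_1 = 5 − 4 = 1, and the invariant factors of ∂_1 are all 1, so H_0 = Z.
  H_1: rank ker ∂_1 − rank ∂_2 = (6 − 4) − 0 = 2, and there is no ∂_2, so H_1 = Z^2.

H_0 ≅ Z,  H_1 ≅ Z^2.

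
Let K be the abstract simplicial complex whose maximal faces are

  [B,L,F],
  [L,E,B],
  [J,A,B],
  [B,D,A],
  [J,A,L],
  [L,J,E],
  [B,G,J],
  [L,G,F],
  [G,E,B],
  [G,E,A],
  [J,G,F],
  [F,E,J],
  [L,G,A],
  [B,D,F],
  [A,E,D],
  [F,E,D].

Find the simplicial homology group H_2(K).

Take the total order A < B < D < E < F < G < J < L on the vertex set. Then K (dimension 2) consists of the simplices:

  0-simplices (8): A, B, D, E, F, G, J, L
  1-simplices (24): AB, AD, AE, AG, AJ, AL, BD, BE, BF, BG, BJ, BL, DE, DF, EF, EG, EJ, EL, FG, FJ, FL, GJ, GL, JL
  2-simplices (16): ABD, ABJ, ADE, AEG, AGL, AJL, BDF, BEG, BEL, BFL, BGJ, DEF, EFJ, EJL, FGJ, FGL

Hence C_0 ≅ Z^8, C_1 ≅ Z^24, C_2 ≅ Z^16.

Boundary ∂_1: C_1 → C_0 sends each edge [p,q] (with p < q) to q − p. For instance
  ∂AB = B − A.
The 8×24 boundary matrix has rank 7 and Smith normal form diag(1,1,1,1,1,1,1).

∂_2: C_2 → C_1 maps a triangle to the signed sum of its edges. For instance
  ∂BEG = EG − BG + BE,
  ∂BFL = FL − BL + BF.
The 24×16 boundary matrix has rank 15 and Smith normal form diag(1,1,1,1,1,1,1,1,1,1,1,1,1,1,1).

Now H_k = ker ∂_k / im ∂_{k+1}, so:

  H_2: rank ker ∂_2 − rank ∂_3 = (16 − 15) − 0 = 1, and there is no ∂_3, so H_2 = Z.

H_2 = Z.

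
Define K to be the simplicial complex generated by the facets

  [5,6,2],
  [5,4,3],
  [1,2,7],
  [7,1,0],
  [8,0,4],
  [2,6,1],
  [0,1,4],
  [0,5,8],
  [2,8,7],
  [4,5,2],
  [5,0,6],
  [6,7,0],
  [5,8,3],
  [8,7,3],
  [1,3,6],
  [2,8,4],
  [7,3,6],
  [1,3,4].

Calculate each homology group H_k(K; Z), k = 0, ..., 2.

H_0 = Z,  H_1 = Z × Z/2,  H_2 = 0.

Fix the vertex order 0 < 1 < 2 < 3 < 4 < 5 < 6 < 7 < 8 and write every simplex with vertices in increasing order. Then dim K = 2 and the simplices of K are:

  0-simplices (9): [0], [1], [2], [3], [4], [5], [6], [7], [8]
  1-simplices (27): (27 of them)
  2-simplices (18): [0,1,4], [0,1,7], [0,4,8], [0,5,6], [0,5,8], [0,6,7], [1,2,6], [1,2,7], [1,3,4], [1,3,6], [2,4,5], [2,4,8], [2,5,6], [2,7,8], [3,4,5], [3,5,8], [3,6,7], [3,7,8]

Hence C_0 ≅ Z^9, C_1 ≅ Z^27, C_2 ≅ Z^18.

∂_1: C_1 → C_0 is given by ∂[p,q] = [q] − [p]. For instance
  ∂[2,7] = [7] − [2].
As a 9×27 matrix over Z this has rank 8, with invariant factors (1,1,1,1,1,1,1,1).

Boundary ∂_2: C_2 → C_1 acts by ∂[p,q,r] = [q,r] − [p,r] + [p,q]. For instance
  ∂[1,2,7] = [2,7] − [1,7] + [1,2],
  ∂[1,2,6] = [2,6] − [1,6] + [1,2].
The resulting 27×18 matrix has rank 18, and its Smith normal form has invariant factors (1,1,1,1,1,1,1,1,1,1,1,1,1,1,1,1,1,2).

Now H_k = ker ∂_k / im ∂_{k+1}, so:

  H_0: rank C_0 − rank ∂_1 = 9 − 8 = 1, and the invariant factors of ∂_1 are all 1, so H_0 ≅ Z.
  H_1: rank ker ∂_1 − rank ∂_2 = (27 − 8) − 18 = 1, and ∂_2 has invariant factor 2 > 1, so H_1 ≅ Z × Z/2.
  H_2: rank ker ∂_2 − rank ∂_3 = (18 − 18) − 0 = 0, and there is no ∂_3, so H_2 ≅ 0.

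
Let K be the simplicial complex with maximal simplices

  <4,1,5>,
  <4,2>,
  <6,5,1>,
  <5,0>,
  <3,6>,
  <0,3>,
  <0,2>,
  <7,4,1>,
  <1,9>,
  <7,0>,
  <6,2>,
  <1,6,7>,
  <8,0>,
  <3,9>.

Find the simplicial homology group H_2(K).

H_2 ≅ 0.

Order the vertices as 0 < 1 < 2 < 3 < 4 < 5 < 6 < 7 < 8 < 9. Listing each simplex with vertices in this order, K has dimension 2 with simplices:

  0-simplices (10): [0], [1], [2], [3], [4], [5], [6], [7], [8], [9]
  1-simplices (18): [0,2], [0,3], [0,5], [0,7], [0,8], [1,4], [1,5], [1,6], [1,7], [1,9], [2,4], [2,6], [3,6], [3,9], [4,5], [4,7], [5,6], [6,7]
  2-simplices (4): [1,4,5], [1,4,7], [1,5,6], [1,6,7]

giving chain groups C_0 ≅ Z^10, C_1 ≅ Z^18, C_2 ≅ Z^4.

Boundary ∂_1: C_1 → C_0 is given by ∂[p,q] = [q] − [p]. For instance
  ∂[3,6] = [6] − [3].
As a 10×18 matrix over Z this has rank 9, with invariant factors (1,1,1,1,1,1,1,1,1).

∂_2: C_2 → C_1 acts by ∂[p,q,r] = [q,r] − [p,r] + [p,q]. For instance
  ∂[1,4,5] = [4,5] − [1,5] + [1,4],
  ∂[1,6,7] = [6,7] − [1,7] + [1,6].
As a 18×4 matrix over Z this has rank 4, with invariant factors (1,1,1,1).

Reading off H_k = ker ∂_k / im ∂_{k+1}:

  H_2: rank ker ∂_2 − rank ∂_3 = (4 − 4) − 0 = 0, and there is no ∂_3, so H_2 ≅ 0.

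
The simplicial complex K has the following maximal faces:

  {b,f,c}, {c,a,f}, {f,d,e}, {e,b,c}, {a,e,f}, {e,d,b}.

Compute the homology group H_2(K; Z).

Take the total order a < b < c < d < e < f on the vertex set. Then K (dimension 2) consists of the simplices:

  0-simplices (6): a, b, c, d, e, f
  1-simplices (12): ac, ae, af, bc, bd, be, bf, ce, cf, de, df, ef
  2-simplices (6): acf, aef, bce, bcf, bde, def

giving chain groups C_0 ≅ Z^6, C_1 ≅ Z^12, C_2 ≅ Z^6.

Boundary ∂_1: C_1 → C_0 sends each edge [p,q] (with p < q) to q − p.
As a 6×12 matrix over Z this has rank 5, with invariant factors (1,1,1,1,1).

Boundary ∂_2: C_2 → C_1 maps a triangle to the signed sum of its edges. For instance
  ∂bde = de − be + bd,
  ∂acf = cf − af + ac.
As a 12×6 matrix over Z this has rank 6, with invariant factors (1,1,1,1,1,1).

Now H_k = ker ∂_k / im ∂_{k+1}, so:

  H_2: rank ker ∂_2 − rank ∂_3 = (6 − 6) − 0 = 0, and there is no ∂_3, so H_2 ≅ 0.

H_2 = 0.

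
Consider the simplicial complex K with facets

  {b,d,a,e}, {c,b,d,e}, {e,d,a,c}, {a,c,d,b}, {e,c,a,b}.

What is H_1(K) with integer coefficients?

H_1 = 0.

We work with the vertex ordering a < b < c < d < e. The simplices of K, each written with vertices in increasing order, are:

  0-simplices (5): a, b, c, d, e
  1-simplices (10): ab, ac, ad, ae, bc, bd, be, cd, ce, de
  2-simplices (10): abc, abd, abe, acd, ace, ade, bcd, bce, bde, cde
  3-simplices (5): abcd, abce, abde, acde, bcde

so the chain groups are C_0 ≅ Z^5, C_1 ≅ Z^10, C_2 ≅ Z^10, C_3 ≅ Z^5.

Boundary ∂_1: C_1 → C_0 is given by ∂[p,q] = [q] − [p]. For instance
  ∂ad = d − a.
This gives a 5×10 integer matrix of rank 4; reducing to Smith normal form yields diagonal entries (1,1,1,1).

Boundary ∂_2: C_2 → C_1 acts by ∂[p,q,r] = [q,r] − [p,r] + [p,q]. For instance
  ∂bcd = cd − bd + bc,
  ∂abe = be − ae + ab.
As a 10×10 matrix over Z this has rank 6, with invariant factors (1,1,1,1,1,1).

The boundary map ∂_3: C_3 → C_2 sends each 3-simplex σ to the alternating sum Σ_i (−1)^i (σ with its i-th vertex removed). For instance
  ∂bcde = cde − bde + bce − bcd,
  ∂acde = cde − ade + ace − acd.
As a 10×5 matrix over Z this has rank 4, with invariant factors (1,1,1,1).

From H_k ≅ ker(∂_k) / im(∂_{k+1}) we obtain:

  H_1: rank ker ∂_1 − rank ∂_2 = (10 − 4) − 6 = 0, and the invariant factors of ∂_2 are all 1, so H_1 = 0.

(K is a triangulation of the 3-sphere S^3.)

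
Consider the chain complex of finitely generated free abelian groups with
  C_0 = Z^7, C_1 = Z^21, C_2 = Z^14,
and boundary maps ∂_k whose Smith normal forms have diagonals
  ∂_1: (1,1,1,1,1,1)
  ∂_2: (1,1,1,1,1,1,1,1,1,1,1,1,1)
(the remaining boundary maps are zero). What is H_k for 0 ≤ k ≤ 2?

H_0: b_0 = 7 − 0 − 6 = 1; torsion from ∂_1 factors > 1: none. So H_0 ≅ Z.
H_1: b_1 = 21 − 6 − 13 = 2; torsion from ∂_2 factors > 1: none. So H_1 ≅ Z^2.
H_2: b_2 = 14 − 13 − 0 = 1; torsion from ∂_3 factors > 1: none. So H_2 ≅ Z.

H_0 ≅ Z,  H_1 ≅ Z^2,  H_2 ≅ Z.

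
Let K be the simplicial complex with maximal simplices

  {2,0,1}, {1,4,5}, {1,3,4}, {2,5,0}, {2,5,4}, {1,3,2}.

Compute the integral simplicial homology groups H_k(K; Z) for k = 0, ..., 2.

H_0 = Z,  H_1 = Z,  H_2 = 0.

Order the vertices as 0 < 1 < 2 < 3 < 4 < 5. Listing each simplex with vertices in this order, K has dimension 2 with simplices:

  0-simplices (6): [0], [1], [2], [3], [4], [5]
  1-simplices (12): [0,1], [0,2], [0,5], [1,2], [1,3], [1,4], [1,5], [2,3], [2,4], [2,5], [3,4], [4,5]
  2-simplices (6): [0,1,2], [0,2,5], [1,2,3], [1,3,4], [1,4,5], [2,4,5]

Hence C_0 ≅ Z^6, C_1 ≅ Z^12, C_2 ≅ Z^6.

Boundary ∂_1: C_1 → C_0 is given by ∂[p,q] = [q] − [p]. For instance
  ∂[1,3] = [3] − [1].
This gives a 6×12 integer matrix of rank 5; reducing to Smith normal form yields diagonal entries (1,1,1,1,1).

The boundary map ∂_2: C_2 → C_1 sends each 2-simplex [p,q,r] to [q,r] − [p,r] + [p,q]. For instance
  ∂[1,2,3] = [2,3] − [1,3] + [1,2],
  ∂[1,3,4] = [3,4] − [1,4] + [1,3].
As a 12×6 matrix over Z this has rank 6, with invariant factors (1,1,1,1,1,1).

Reading off H_k = ker ∂_k / im ∂_{k+1}:

  H_0: rank C_0 − rank ∂_1 = 6 − 5 = 1, and the invariant factors of ∂_1 are all 1, so H_0 ≅ Z.
  H_1: rank ker ∂_1 − rank ∂_2 = (12 − 5) − 6 = 1, and the invariant factors of ∂_2 are all 1, so H_1 ≅ Z.
  H_2: rank ker ∂_2 − rank ∂_3 = (6 − 6) − 0 = 0, and there is no ∂_3, so H_2 ≅ 0.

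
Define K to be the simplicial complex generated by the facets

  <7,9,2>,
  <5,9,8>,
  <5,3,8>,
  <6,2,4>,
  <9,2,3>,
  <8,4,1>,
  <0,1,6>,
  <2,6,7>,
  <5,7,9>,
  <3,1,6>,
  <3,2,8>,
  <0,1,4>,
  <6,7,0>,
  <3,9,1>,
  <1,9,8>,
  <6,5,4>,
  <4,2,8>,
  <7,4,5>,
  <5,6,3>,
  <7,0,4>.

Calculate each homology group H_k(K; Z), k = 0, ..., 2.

Fix the vertex order 0 < 1 < 2 < 3 < 4 < 5 < 6 < 7 < 8 < 9 and write every simplex with vertices in increasing order. Then dim K = 2 and the simplices of K are:

  0-simplices (10): [0], [1], [2], [3], [4], [5], [6], [7], [8], [9]
  1-simplices (30): (30 of them)
  2-simplices (20): (20 of them)

so the chain groups are C_0 ≅ Z^10, C_1 ≅ Z^30, C_2 ≅ Z^20.

∂_1: C_1 → C_0 is given by ∂[p,q] = [q] − [p]. For instance
  ∂[3,6] = [6] − [3].
The resulting 10×30 matrix has rank 9, and its Smith normal form has invariant factors (1,1,1,1,1,1,1,1,1).

The boundary map ∂_2: C_2 → C_1 maps a triangle to the signed sum of its edges. For instance
  ∂[4,5,7] = [5,7] − [4,7] + [4,5],
  ∂[1,8,9] = [8,9] − [1,9] + [1,8].
This gives a 30×20 integer matrix of rank 20; reducing to Smith normal form yields diagonal entries (1,1,1,1,1,1,1,1,1,1,1,1,1,1,1,1,1,1,1,2).

From H_k ≅ ker(∂_k) / im(∂_{k+1}) we obtain:

  H_0: rank C_0 − rank ∂_1 = 10 − 9 = 1, and the invariant factors of ∂_1 are all 1, so H_0 ≅ Z.
  H_1: rank ker ∂_1 − rank ∂_2 = (30 − 9) − 20 = 1, and ∂_2 has invariant factor 2 > 1, so H_1 ≅ Z ⊕ Z/2Z.
  H_2: rank ker ∂_2 − rank ∂_3 = (20 − 20) − 0 = 0, and there is no ∂_3, so H_2 ≅ 0.

H_0 = Z,  H_1 = Z ⊕ Z/2Z,  H_2 = 0.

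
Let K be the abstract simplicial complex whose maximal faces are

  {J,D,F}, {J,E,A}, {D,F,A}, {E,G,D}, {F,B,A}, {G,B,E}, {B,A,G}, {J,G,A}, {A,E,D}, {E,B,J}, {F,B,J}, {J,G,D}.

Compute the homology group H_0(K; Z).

H_0 ≅ Z.

K has 7 vertices, 18 edges, 12 triangles.
rank ∂_0 = 0, rank ∂_1 = 6 ⇒ b_0 = 7 − 0 − 6 = 1; all invariant factors of ∂_1 are 1 so no torsion. So H_0 ≅ Z.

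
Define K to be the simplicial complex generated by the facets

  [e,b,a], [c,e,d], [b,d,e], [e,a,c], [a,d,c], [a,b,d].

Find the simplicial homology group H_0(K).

K has 5 vertices, 9 edges, 6 triangles.
rank ∂_0 = 0, rank ∂_1 = 4 ⇒ b_0 = 5 − 0 − 4 = 1; all invariant factors of ∂_1 are 1 so no torsion. So H_0 = Z.

H_0 ≅ Z.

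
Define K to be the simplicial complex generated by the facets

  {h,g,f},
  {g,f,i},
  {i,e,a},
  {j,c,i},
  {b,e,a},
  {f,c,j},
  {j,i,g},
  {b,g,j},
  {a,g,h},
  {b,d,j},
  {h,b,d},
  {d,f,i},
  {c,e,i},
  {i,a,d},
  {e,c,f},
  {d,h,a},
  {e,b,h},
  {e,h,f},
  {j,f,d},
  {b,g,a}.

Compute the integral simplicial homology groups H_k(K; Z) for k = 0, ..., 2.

H_0 = Z,  H_1 = Z ⊕ Z/2,  H_2 = 0.

Take the total order a < b < c < d < e < f < g < h < i < j on the vertex set. Then K (dimension 2) consists of the simplices:

  0-simplices (10): a, b, c, d, e, f, g, h, i, j
  1-simplices (30): ab, ad, ae, ag, ah, ai, bd, be, bg, bh, bj, ce, cf, ci, cj, df, dh, di, dj, ef, eh, ei, fg, fh, fi, fj, gh, gi, gj, ij
  2-simplices (20): abe, abg, adh, adi, aei, agh, bdh, bdj, beh, bgj, cef, cei, cfj, cij, dfi, dfj, efh, fgh, fgi, gij

so the chain groups are C_0 ≅ Z^10, C_1 ≅ Z^30, C_2 ≅ Z^20.

∂_1: C_1 → C_0 sends each edge [p,q] (with p < q) to q − p. For instance
  ∂df = f − d.
This gives a 10×30 integer matrix of rank 9; reducing to Smith normal form yields diagonal entries (1,1,1,1,1,1,1,1,1).

The boundary map ∂_2: C_2 → C_1 sends each 2-simplex [p,q,r] to [q,r] − [p,r] + [p,q]. For instance
  ∂cfj = fj − cj + cf,
  ∂cij = ij − cj + ci.
The resulting 30×20 matrix has rank 20, and its Smith normal form has invariant factors (1,1,1,1,1,1,1,1,1,1,1,1,1,1,1,1,1,1,1,2).

Now H_k = ker ∂_k / im ∂_{k+1}, so:

  H_0: rank C_0 − rank ∂_1 = 10 − 9 = 1, and the invariant factors of ∂_1 are all 1, so H_0 = Z.
  H_1: rank ker ∂_1 − rank ∂_2 = (30 − 9) − 20 = 1, and ∂_2 has invariant factor 2 > 1, so H_1 = Z ⊕ Z/2.
  H_2: rank ker ∂_2 − rank ∂_3 = (20 − 20) − 0 = 0, and there is no ∂_3, so H_2 = 0.

As a check, the Euler characteristic is 10 − 30 + 20 = 0, which agrees with 1 − 1 + 0 = 0.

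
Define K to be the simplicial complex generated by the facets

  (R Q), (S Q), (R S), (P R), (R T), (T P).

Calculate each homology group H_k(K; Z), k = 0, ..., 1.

Order the vertices as P < Q < R < S < T. Listing each simplex with vertices in this order, K has dimension 1 with simplices:

  0-simplices (5): P, Q, R, S, T
  1-simplices (6): PR, PT, QR, QS, RS, RT

so the chain groups are C_0 ≅ Z^5, C_1 ≅ Z^6.

∂_1: C_1 → C_0 is given by ∂[p,q] = [q] − [p].
The 5×6 boundary matrix has rank 4 and Smith normal form diag(1,1,1,1).

Reading off H_k = ker ∂_k / im ∂_{k+1}:

  H_0: rank C_0 − rank ∂_1 = 5 − 4 = 1, and the invariant factors of ∂_1 are all 1, so H_0 = Z.
  H_1: rank ker ∂_1 − rank ∂_2 = (6 − 4) − 0 = 2, and there is no ∂_2, so H_1 = Z^2.

(K is a triangulation of a wedge of 2 circles.)

H_0 = Z,  H_1 = Z^2.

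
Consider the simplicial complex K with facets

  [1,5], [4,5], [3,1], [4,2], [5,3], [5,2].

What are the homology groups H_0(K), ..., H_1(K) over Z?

Take the total order 1 < 2 < 3 < 4 < 5 on the vertex set. Then K (dimension 1) consists of the simplices:

  0-simplices (5): [1], [2], [3], [4], [5]
  1-simplices (6): [1,3], [1,5], [2,4], [2,5], [3,5], [4,5]

giving chain groups C_0 ≅ Z^5, C_1 ≅ Z^6.

∂_1: C_1 → C_0 sends each edge [p,q] (with p < q) to q − p. For instance
  ∂[1,3] = [3] − [1].
The 5×6 boundary matrix has rank 4 and Smith normal form diag(1,1,1,1).

From H_k ≅ ker(∂_k) / im(∂_{k+1}) we obtain:

  H_0: rank C_0 − rank ∂_1 = 5 − 4 = 1, and the invariant factors of ∂_1 are all 1, so H_0 = Z.
  H_1: rank ker ∂_1 − rank ∂_2 = (6 − 4) − 0 = 2, and there is no ∂_2, so H_1 = Z^2.

As a check, the Euler characteristic is 5 − 6 = -1, which agrees with 1 − 2 = -1.

H_0 = Z,  H_1 = Z^2.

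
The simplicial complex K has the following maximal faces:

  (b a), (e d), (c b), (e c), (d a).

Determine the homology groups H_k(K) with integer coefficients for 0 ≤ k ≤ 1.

Fix the vertex order a < b < c < d < e and write every simplex with vertices in increasing order. Then dim K = 1 and the simplices of K are:

  0-simplices (5): a, b, c, d, e
  1-simplices (5): ab, ad, bc, ce, de

giving chain groups C_0 ≅ Z^5, C_1 ≅ Z^5.

∂_1: C_1 → C_0 maps an edge to its endpoints' difference, ∂[p,q] = q − p.
The resulting 5×5 matrix has rank 4, and its Smith normal form has invariant factors (1,1,1,1).

Computing H_k = (kernel of ∂_k) / (image of ∂_{k+1}):

  H_0: rank C_0 − rank ∂_1 = 5 − 4 = 1, and the invariant factors of ∂_1 are all 1, so H_0 ≅ Z.
  H_1: rank ker ∂_1 − rank ∂_2 = (5 − 4) − 0 = 1, and there is no ∂_2, so H_1 ≅ Z.

As a check, the Euler characteristic is 5 − 5 = 0, which agrees with 1 − 1 = 0.

H_0 ≅ Z,  H_1 ≅ Z.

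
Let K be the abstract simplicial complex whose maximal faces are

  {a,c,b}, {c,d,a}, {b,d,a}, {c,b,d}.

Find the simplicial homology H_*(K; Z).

Fix the vertex order a < b < c < d and write every simplex with vertices in increasing order. Then dim K = 2 and the simplices of K are:

  0-simplices (4): a, b, c, d
  1-simplices (6): ab, ac, ad, bc, bd, cd
  2-simplices (4): abc, abd, acd, bcd

so the chain groups are C_0 ≅ Z^4, C_1 ≅ Z^6, C_2 ≅ Z^4.

Boundary ∂_1: C_1 → C_0 is given by ∂[p,q] = [q] − [p]. For instance
  ∂ac = c − a.
The resulting 4×6 matrix has rank 3, and its Smith normal form has invariant factors (1,1,1).

Boundary ∂_2: C_2 → C_1 acts by ∂[p,q,r] = [q,r] − [p,r] + [p,q]. For instance
  ∂acd = cd − ad + ac,
  ∂bcd = cd − bd + bc.
As a 6×4 matrix over Z this has rank 3, with invariant factors (1,1,1).

Computing H_k = (kernel of ∂_k) / (image of ∂_{k+1}):

  H_0: rank C_0 − rank ∂_1 = 4 − 3 = 1, and the invariant factors of ∂_1 are all 1, so H_0 ≅ Z.
  H_1: rank ker ∂_1 − rank ∂_2 = (6 − 3) − 3 = 0, and the invariant factors of ∂_2 are all 1, so H_1 ≅ 0.
  H_2: rank ker ∂_2 − rank ∂_3 = (4 − 3) − 0 = 1, and there is no ∂_3, so H_2 ≅ Z.

As a check, the Euler characteristic is 4 − 6 + 4 = 2, which agrees with 1 − 0 + 1 = 2.
(K is a triangulation of the 2-sphere S^2.)

H_0 ≅ Z,  H_1 = 0,  H_2 ≅ Z.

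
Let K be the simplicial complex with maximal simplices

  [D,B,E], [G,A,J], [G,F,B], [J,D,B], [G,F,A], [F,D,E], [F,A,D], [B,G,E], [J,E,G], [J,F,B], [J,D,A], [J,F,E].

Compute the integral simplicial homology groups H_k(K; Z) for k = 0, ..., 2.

H_0 ≅ Z,  H_1 ≅ Z_2,  H_2 = 0.

We work with the vertex ordering A < B < D < E < F < G < J. The simplices of K, each written with vertices in increasing order, are:

  0-simplices (7): A, B, D, E, F, G, J
  1-simplices (18): AD, AF, AG, AJ, BD, BE, BF, BG, BJ, DE, DF, DJ, EF, EG, EJ, FG, FJ, GJ
  2-simplices (12): ADF, ADJ, AFG, AGJ, BDE, BDJ, BEG, BFG, BFJ, DEF, EFJ, EGJ

giving chain groups C_0 ≅ Z^7, C_1 ≅ Z^18, C_2 ≅ Z^12.

∂_1: C_1 → C_0 sends each edge [p,q] (with p < q) to q − p. For instance
  ∂AG = G − A.
This gives a 7×18 integer matrix of rank 6; reducing to Smith normal form yields diagonal entries (1,1,1,1,1,1).

Boundary ∂_2: C_2 → C_1 maps a triangle to the signed sum of its edges. For instance
  ∂AGJ = GJ − AJ + AG,
  ∂ADF = DF − AF + AD.
The resulting 18×12 matrix has rank 12, and its Smith normal form has invariant factors (1,1,1,1,1,1,1,1,1,1,1,2).

Reading off H_k = ker ∂_k / im ∂_{k+1}:

  H_0: rank C_0 − rank ∂_1 = 7 − 6 = 1, and the invariant factors of ∂_1 are all 1, so H_0 = Z.
  H_1: rank ker ∂_1 − rank ∂_2 = (18 − 6) − 12 = 0, and ∂_2 has invariant factor 2 > 1, so H_1 = Z_2.
  H_2: rank ker ∂_2 − rank ∂_3 = (12 − 12) − 0 = 0, and there is no ∂_3, so H_2 = 0.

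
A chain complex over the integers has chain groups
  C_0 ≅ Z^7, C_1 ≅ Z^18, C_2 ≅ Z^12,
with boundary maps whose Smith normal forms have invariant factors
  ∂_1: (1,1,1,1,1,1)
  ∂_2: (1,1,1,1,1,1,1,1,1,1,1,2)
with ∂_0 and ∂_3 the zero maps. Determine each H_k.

H_0 = Z,  H_1 = Z/2Z,  H_2 = 0.

H_0: b_0 = 7 − 0 − 6 = 1; torsion from ∂_1 factors > 1: none. So H_0 = Z.
H_1: b_1 = 18 − 6 − 12 = 0; torsion from ∂_2 factors > 1: [2]. So H_1 = Z/2Z.
H_2: b_2 = 12 − 12 − 0 = 0; torsion from ∂_3 factors > 1: none. So H_2 = 0.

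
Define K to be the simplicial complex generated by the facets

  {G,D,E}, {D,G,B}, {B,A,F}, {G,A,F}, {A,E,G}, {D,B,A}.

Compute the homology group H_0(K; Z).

H_0 ≅ Z.

We work with the vertex ordering A < B < D < E < F < G. The simplices of K, each written with vertices in increasing order, are:

  0-simplices (6): A, B, D, E, F, G
  1-simplices (12): AB, AD, AE, AF, AG, BD, BF, BG, DE, DG, EG, FG
  2-simplices (6): ABD, ABF, AEG, AFG, BDG, DEG

giving chain groups C_0 ≅ Z^6, C_1 ≅ Z^12, C_2 ≅ Z^6.

∂_1: C_1 → C_0 sends each edge [p,q] (with p < q) to q − p.
The resulting 6×12 matrix has rank 5, and its Smith normal form has invariant factors (1,1,1,1,1).

Boundary ∂_2: C_2 → C_1 acts by ∂[p,q,r] = [q,r] − [p,r] + [p,q]. For instance
  ∂DEG = EG − DG + DE,
  ∂BDG = DG − BG + BD.
The resulting 12×6 matrix has rank 6, and its Smith normal form has invariant factors (1,1,1,1,1,1).

Now H_k = ker ∂_k / im ∂_{k+1}, so:

  H_0: rank C_0 − rank ∂_1 = 6 − 5 = 1, and the invariant factors of ∂_1 are all 1, so H_0 ≅ Z.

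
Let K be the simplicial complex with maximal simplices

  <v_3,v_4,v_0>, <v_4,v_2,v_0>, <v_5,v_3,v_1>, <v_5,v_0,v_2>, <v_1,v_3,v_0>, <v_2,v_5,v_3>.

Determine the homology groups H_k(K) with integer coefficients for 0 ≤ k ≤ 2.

H_0 = Z,  H_1 = Z,  H_2 = 0.

We work with the vertex ordering v_0 < v_1 < v_2 < v_3 < v_4 < v_5. The simplices of K, each written with vertices in increasing order, are:

  0-simplices (6): [v_0], [v_1], [v_2], [v_3], [v_4], [v_5]
  1-simplices (12): [v_0,v_1], [v_0,v_2], [v_0,v_3], [v_0,v_4], [v_0,v_5], [v_1,v_3], [v_1,v_5], [v_2,v_3], [v_2,v_4], [v_2,v_5], [v_3,v_4], [v_3,v_5]
  2-simplices (6): [v_0,v_1,v_3], [v_0,v_2,v_4], [v_0,v_2,v_5], [v_0,v_3,v_4], [v_1,v_3,v_5], [v_2,v_3,v_5]

giving chain groups C_0 ≅ Z^6, C_1 ≅ Z^12, C_2 ≅ Z^6.

Boundary ∂_1: C_1 → C_0 sends each edge [p,q] (with p < q) to q − p.
The 6×12 boundary matrix has rank 5 and Smith normal form diag(1,1,1,1,1).

∂_2: C_2 → C_1 maps a triangle to the signed sum of its edges. For instance
  ∂[v_1,v_3,v_5] = [v_3,v_5] − [v_1,v_5] + [v_1,v_3],
  ∂[v_0,v_3,v_4] = [v_3,v_4] − [v_0,v_4] + [v_0,v_3].
As a 12×6 matrix over Z this has rank 6, with invariant factors (1,1,1,1,1,1).

Now H_k = ker ∂_k / im ∂_{k+1}, so:

  H_0: rank C_0 − rank ∂_1 = 6 − 5 = 1, and the invariant factors of ∂_1 are all 1, so H_0 = Z.
  H_1: rank ker ∂_1 − rank ∂_2 = (12 − 5) − 6 = 1, and the invariant factors of ∂_2 are all 1, so H_1 = Z.
  H_2: rank ker ∂_2 − rank ∂_3 = (6 − 6) − 0 = 0, and there is no ∂_3, so H_2 = 0.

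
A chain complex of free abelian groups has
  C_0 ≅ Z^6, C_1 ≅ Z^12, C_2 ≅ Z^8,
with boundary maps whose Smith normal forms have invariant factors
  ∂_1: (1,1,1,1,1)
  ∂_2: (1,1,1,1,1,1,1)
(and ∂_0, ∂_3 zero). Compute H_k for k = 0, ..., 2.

H_0 = Z,  H_1 = 0,  H_2 = Z.

H_0: b_0 = 6 − 0 − 5 = 1; torsion from ∂_1 factors > 1: none. So H_0 = Z.
H_1: b_1 = 12 − 5 − 7 = 0; torsion from ∂_2 factors > 1: none. So H_1 = 0.
H_2: b_2 = 8 − 7 − 0 = 1; torsion from ∂_3 factors > 1: none. So H_2 = Z.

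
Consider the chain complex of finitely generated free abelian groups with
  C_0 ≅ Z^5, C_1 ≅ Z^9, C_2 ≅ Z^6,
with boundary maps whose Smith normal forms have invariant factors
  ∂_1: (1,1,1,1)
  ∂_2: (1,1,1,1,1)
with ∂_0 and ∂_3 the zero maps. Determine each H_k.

H_0 ≅ Z,  H_1 = 0,  H_2 ≅ Z.

H_0: b_0 = 5 − 0 − 4 = 1; torsion from ∂_1 factors > 1: none. So H_0 ≅ Z.
H_1: b_1 = 9 − 4 − 5 = 0; torsion from ∂_2 factors > 1: none. So H_1 ≅ 0.
H_2: b_2 = 6 − 5 − 0 = 1; torsion from ∂_3 factors > 1: none. So H_2 ≅ Z.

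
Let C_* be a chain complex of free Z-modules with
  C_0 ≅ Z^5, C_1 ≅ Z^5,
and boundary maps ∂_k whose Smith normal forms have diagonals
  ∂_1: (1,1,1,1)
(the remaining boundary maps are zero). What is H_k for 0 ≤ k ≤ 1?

H_0: b_0 = 5 − 0 − 4 = 1; torsion from ∂_1 factors > 1: none. So H_0 = Z.
H_1: b_1 = 5 − 4 − 0 = 1; torsion from ∂_2 factors > 1: none. So H_1 = Z.

H_0 = Z,  H_1 = Z.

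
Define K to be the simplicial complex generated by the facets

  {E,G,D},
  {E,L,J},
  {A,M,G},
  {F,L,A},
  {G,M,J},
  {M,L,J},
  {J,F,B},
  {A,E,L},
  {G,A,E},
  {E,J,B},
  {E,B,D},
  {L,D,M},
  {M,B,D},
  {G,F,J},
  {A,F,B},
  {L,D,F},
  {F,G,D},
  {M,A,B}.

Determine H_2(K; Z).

H_2 = Z.

Take the total order A < B < D < E < F < G < J < L < M on the vertex set. Then K (dimension 2) consists of the simplices:

  0-simplices (9): A, B, D, E, F, G, J, L, M
  1-simplices (27): AB, AE, AF, AG, AL, AM, BD, BE, BF, BJ, BM, DE, DF, DG, DL, DM, EG, EJ, EL, FG, FJ, FL, GJ, GM, JL, JM, LM
  2-simplices (18): ABF, ABM, AEG, AEL, AFL, AGM, BDE, BDM, BEJ, BFJ, DEG, DFG, DFL, DLM, EJL, FGJ, GJM, JLM

Hence C_0 ≅ Z^9, C_1 ≅ Z^27, C_2 ≅ Z^18.

The boundary map ∂_1: C_1 → C_0 sends each edge [p,q] (with p < q) to q − p.
The resulting 9×27 matrix has rank 8, and its Smith normal form has invariant factors (1,1,1,1,1,1,1,1).

∂_2: C_2 → C_1 maps a triangle to the signed sum of its edges. For instance
  ∂EJL = JL − EL + EJ,
  ∂AEL = EL − AL + AE.
The 27×18 boundary matrix has rank 17 and Smith normal form diag(1,1,1,1,1,1,1,1,1,1,1,1,1,1,1,1,1).

Reading off H_k = ker ∂_k / im ∂_{k+1}:

  H_2: rank ker ∂_2 − rank ∂_3 = (18 − 17) − 0 = 1, and there is no ∂_3, so H_2 = Z.

(K is a triangulation of the torus T^2.)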